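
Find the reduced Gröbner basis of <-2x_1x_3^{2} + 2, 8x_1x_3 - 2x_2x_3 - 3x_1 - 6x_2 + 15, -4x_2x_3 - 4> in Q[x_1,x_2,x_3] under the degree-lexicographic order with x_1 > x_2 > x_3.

G = {x_3^{2} + \tfrac{14}{17}x_3 - \tfrac{3}{17}, x_1 - \tfrac{238}{9}x_3 - \tfrac{247}{9}, x_2 + \tfrac{17}{3}x_3 + \tfrac{14}{3}}

Buchberger's algorithm terminates because the ascending chain of leading-term ideals stabilizes.

f_1 = -2x_1x_3^{2} + 2, LT = x_1x_3^{2}.
f_2 = 8x_1x_3 - 2x_2x_3 - 3x_1 - 6x_2 + 15, LT = x_1x_3.
f_3 = -4x_2x_3 - 4, LT = x_2x_3.

S(f_1,f_2): lcm = x_1x_3^{2}. S = \tfrac{1}{4}x_2x_3^{2} + \tfrac{3}{8}x_1x_3 + \tfrac{3}{4}x_2x_3 - \tfrac{15}{8}x_3 - 1.
  reduce S modulo (f_1, f_2, f_3):
  remainder \tfrac{9}{64}x_1 + \tfrac{9}{32}x_2 - \tfrac{17}{8}x_3 - \tfrac{163}{64} ≠ 0; add g_4 = \tfrac{9}{64}x_1 + \tfrac{9}{32}x_2 - \tfrac{17}{8}x_3 - \tfrac{163}{64} to the basis.

S(f_1,f_3): lcm = x_1x_2x_3^{2}. S = -x_1x_3 - x_2.
  reduce S modulo (f_1, f_2, f_3, g_4):
  remainder -x_2 - \tfrac{17}{3}x_3 - \tfrac{14}{3} ≠ 0; add g_5 = -x_2 - \tfrac{17}{3}x_3 - \tfrac{14}{3} to the basis.

S(f_1,g_4): lcm = x_1x_3^{2}. S = -2x_2x_3^{2} + \tfrac{136}{9}x_3^{3} + \tfrac{163}{9}x_3^{2} - 1.
  reduce S modulo (f_1, f_2, f_3, g_4, g_5):
  remainder \tfrac{136}{9}x_3^{3} + \tfrac{163}{9}x_3^{2} + 2x_3 - 1 ≠ 0; add g_6 = \tfrac{136}{9}x_3^{3} + \tfrac{163}{9}x_3^{2} + 2x_3 - 1 to the basis.

S(f_2,g_4): lcm = x_1x_3. S = -\tfrac{9}{4}x_2x_3 + \tfrac{136}{9}x_3^{2} - \tfrac{3}{8}x_1 - \tfrac{3}{4}x_2 + \tfrac{163}{9}x_3 + \tfrac{15}{8}.
  reduce S modulo (f_1, f_2, f_3, g_4, g_5, g_6):
  remainder \tfrac{136}{9}x_3^{2} + \tfrac{112}{9}x_3 - \tfrac{8}{3} ≠ 0; add g_7 = \tfrac{136}{9}x_3^{2} + \tfrac{112}{9}x_3 - \tfrac{8}{3} to the basis.

The other S-polynomials (S(f_2,f_3), S(f_3,g_4), S(f_1,g_5), S(f_2,g_5), S(f_3,g_5), S(g_4,g_5), S(f_1,g_6), S(f_2,g_6), S(f_3,g_6), S(g_4,g_6), S(g_5,g_6), S(f_1,g_7), S(f_2,g_7), S(f_3,g_7), S(g_4,g_7), S(g_5,g_7), S(g_6,g_7)) all reduce to 0 modulo the current basis, so we have a Gröbner basis.
Inter-reduce: drop elements whose leading term is divisible by another's, tail-reduce, and make monic.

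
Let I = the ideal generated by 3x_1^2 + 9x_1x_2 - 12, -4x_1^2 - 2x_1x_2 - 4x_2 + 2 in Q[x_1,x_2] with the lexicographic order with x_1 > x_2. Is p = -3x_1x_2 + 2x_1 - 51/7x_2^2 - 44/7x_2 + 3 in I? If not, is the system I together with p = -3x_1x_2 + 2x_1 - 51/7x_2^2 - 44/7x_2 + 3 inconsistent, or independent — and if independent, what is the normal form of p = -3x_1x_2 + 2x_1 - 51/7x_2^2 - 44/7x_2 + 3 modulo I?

First compute the reduced Gröbner basis of I by Buchberger's algorithm.
f_1 = 3x_1^2 + 9x_1x_2 - 12, LT = x_1^2.
f_2 = -4x_1^2 - 2x_1x_2 - 4x_2 + 2, LT = x_1^2.

S(f_1,f_2): lcm = x_1^2. S = 5/2x_1x_2 - x_2 - 7/2.
  reduce S modulo (f_1, f_2):
  remainder 5/2x_1x_2 - x_2 - 7/2 ≠ 0; add h_3 = 5/2x_1x_2 - x_2 - 7/2 to the basis.

S(f_1,h_3): lcm = x_1^2x_2. S = 3x_1x_2^2 + 2/5x_1x_2 + 7/5x_1 - 4x_2.
  reduce S modulo (f_1, f_2, h_3):
  remainder 7/5x_1 + 6/5x_2^2 + 9/25x_2 + 14/25 ≠ 0; add h_4 = 7/5x_1 + 6/5x_2^2 + 9/25x_2 + 14/25 to the basis.

S(h_3,h_4): lcm = x_1x_2. S = -6/7x_2^3 - 9/35x_2^2 - 4/5x_2 - 7/5.
  reduce S modulo (f_1, f_2, h_3, h_4):
  remainder -6/7x_2^3 - 9/35x_2^2 - 4/5x_2 - 7/5 ≠ 0; add h_5 = -6/7x_2^3 - 9/35x_2^2 - 4/5x_2 - 7/5 to the basis.

The other S-polynomials (S(f_2,h_3), S(f_1,h_4), S(f_2,h_4), S(f_1,h_5), S(f_2,h_5), S(h_3,h_5), S(h_4,h_5)) all reduce to 0 modulo the current basis, so we have a Gröbner basis.
Inter-reduce: drop elements whose leading term is divisible by another's, tail-reduce, and make monic.
Reduced Gröbner basis: {x_1 + 6/7x_2^2 + 9/35x_2 + 2/5, x_2^3 + 3/10x_2^2 + 14/15x_2 + 49/30}.
Label its elements g_1 = x_1 + 6/7x_2^2 + 9/35x_2 + 2/5, g_2 = x_2^3 + 3/10x_2^2 + 14/15x_2 + 49/30.

Reduce p = -3x_1x_2 + 2x_1 - 51/7x_2^2 - 44/7x_2 + 3 modulo G:
  leading term x_1x_2: subtract (-3x_2)·g_1 from -3x_1x_2 + 2x_1 - 51/7x_2^2 - 44/7x_2 + 3 → 2x_1 + 18/7x_2^3 - 228/35x_2^2 - 178/35x_2 + 3
  leading term x_1: subtract (2)·g_1 from 2x_1 + 18/7x_2^3 - 228/35x_2^2 - 178/35x_2 + 3 → 18/7x_2^3 - 288/35x_2^2 - 28/5x_2 + 11/5
  leading term x_2^3: subtract (18/7)·g_2 from 18/7x_2^3 - 288/35x_2^2 - 28/5x_2 + 11/5 → -9x_2^2 - 8x_2 - 2
  leading term x_2^2: no divisor's leading term divides it; move -9x_2^2 to the remainder.
  leading term x_2: no divisor's leading term divides it; move -8x_2 to the remainder.
  leading term 1: no divisor's leading term divides it; move -2 to the remainder.
  normal form = -9x_2^2 - 8x_2 - 2.
The normal form is nonzero, so p ∉ I. Since p minus its normal form lies in I, I + (p) = I + (r) where r = -9x_2^2 - 8x_2 - 2; decide whether this ideal is the whole ring.
Run Buchberger on G together with r (pairs among the g_i already reduce to 0 since G is a Gröbner basis):
g_1 = x_1 + 6/7x_2^2 + 9/35x_2 + 2/5, LT = x_1.
g_2 = x_2^3 + 3/10x_2^2 + 14/15x_2 + 49/30, LT = x_2^3.
r = -9x_2^2 - 8x_2 - 2, LT = x_2^2.

S(g_2,r): lcm = x_2^3. S = -53/90x_2^2 + 32/45x_2 + 49/30.
  reduce S modulo (g_1, g_2, r):
  remainder 100/81x_2 + 1429/810 ≠ 0; add m_4 = 100/81x_2 + 1429/810 to the basis.

S(g_2,m_4): lcm = x_2^3. S = -1129/1000x_2^2 + 14/15x_2 + 49/30.
  reduce S modulo (g_1, g_2, r, m_4):
  remainder -110449/125000 ≠ 0; add m_5 = -110449/125000 to the basis.

The other S-polynomials (S(g_1,g_2), S(g_1,r), S(g_1,m_4), S(r,m_4), S(g_1,m_5), S(g_2,m_5), S(r,m_5), S(m_4,m_5)) all reduce to 0 modulo the current basis, so we have a Gröbner basis.
Inter-reduce: drop elements whose leading term is divisible by another's, tail-reduce, and make monic.
Reduced Gröbner basis: {1}.
The reduced Gröbner basis of I + (p) is {1}: the ideal is the whole ring, so the enlarged system has no common solution — adjoining p is inconsistent.

Adjoining -3x_1x_2 + 2x_1 - 51/7x_2^2 - 44/7x_2 + 3 makes the ideal the whole ring: the system is inconsistent.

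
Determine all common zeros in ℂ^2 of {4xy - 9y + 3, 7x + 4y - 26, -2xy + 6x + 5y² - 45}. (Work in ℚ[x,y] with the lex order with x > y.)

Compute a lex Gröbner basis by Buchberger's algorithm.
f_1 = 4xy - 9y + 3, LT = xy.
f_2 = 7x + 4y - 26, LT = x.
f_3 = -2xy + 6x + 5y² - 45, LT = xy.

S(f_1,f_2): lcm = xy. S = -4/7y² + 41/28y + ¾.
  reduce S modulo (f_1, f_2, f_3):
  remainder -4/7y² + 41/28y + ¾ ≠ 0; add h_4 = -4/7y² + 41/28y + ¾ to the basis.

S(f_1,f_3): lcm = xy. S = 3x + 5/2y² - 9/4y - 87/4.
  reduce S modulo (f_1, f_2, f_3, h_4):
  remainder 547/224y - 1641/224 ≠ 0; add h_5 = 547/224y - 1641/224 to the basis.

The other S-polynomials (S(f_2,f_3), S(f_1,h_4), S(f_2,h_4), S(f_3,h_4), S(f_1,h_5), S(f_2,h_5), S(f_3,h_5), S(h_4,h_5)) all reduce to 0 modulo the current basis, so we have a Gröbner basis.
Inter-reduce: drop elements whose leading term is divisible by another's, tail-reduce, and make monic.
Reduced Gröbner basis: {x - 2, y - 3}.

The lex basis is triangular: the last element involves only y. Solving y - 3 = 0 gives y ∈ {3}; substituting each value into the earlier elements determines the remaining variables.
  y = 3: the earlier basis element becomes x - 2 = 0, giving x = 2 — point (2, 3).

{(2, 3)}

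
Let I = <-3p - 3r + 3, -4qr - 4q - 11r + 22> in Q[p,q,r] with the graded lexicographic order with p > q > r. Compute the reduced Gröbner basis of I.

f_1 = -3p - 3r + 3, LT = p.
f_2 = -4qr - 4q - 11r + 22, LT = qr.

The S-polynomials (S(f_1,f_2)) all reduce to 0 modulo the current basis, so we have a Gröbner basis.

G = {qr + q + 11/4r - 11/2, p + r - 1}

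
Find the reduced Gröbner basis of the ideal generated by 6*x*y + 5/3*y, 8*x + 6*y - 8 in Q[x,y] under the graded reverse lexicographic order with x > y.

f_1 = 6*x*y + 5/3*y, LT = x*y.
f_2 = 8*x + 6*y - 8, LT = x.

S(f_1,f_2): lcm = x*y. S = -3/4*y**2 + 23/18*y.
  leading term y**2: no divisor's leading term divides it; move -3/4*y**2 to the remainder.
  leading term y: no divisor's leading term divides it; move 23/18*y to the remainder.
  remainder -3/4*y**2 + 23/18*y ≠ 0; add g_3 = -3/4*y**2 + 23/18*y to the basis.

S(f_1,g_3): lcm = x*y**2. S = 46/27*x*y + 5/18*y**2.
  leading term x*y: subtract (23/81)·f_1 from 46/27*x*y + 5/18*y**2 → 5/18*y**2 - 115/243*y
  leading term y**2: subtract (-10/27)·g_3 from 5/18*y**2 - 115/243*y → 0
  remainder 0.

S(f_2,g_3): leading monomials are coprime, so the S-polynomial reduces to 0 (Buchberger's first criterion).
Every S-polynomial of the final basis reduces to 0, so we have a Gröbner basis.
Inter-reduce: drop elements whose leading term is divisible by another's, tail-reduce, and make monic.

G = {y**2 - 46/27*y, x + 3/4*y - 1}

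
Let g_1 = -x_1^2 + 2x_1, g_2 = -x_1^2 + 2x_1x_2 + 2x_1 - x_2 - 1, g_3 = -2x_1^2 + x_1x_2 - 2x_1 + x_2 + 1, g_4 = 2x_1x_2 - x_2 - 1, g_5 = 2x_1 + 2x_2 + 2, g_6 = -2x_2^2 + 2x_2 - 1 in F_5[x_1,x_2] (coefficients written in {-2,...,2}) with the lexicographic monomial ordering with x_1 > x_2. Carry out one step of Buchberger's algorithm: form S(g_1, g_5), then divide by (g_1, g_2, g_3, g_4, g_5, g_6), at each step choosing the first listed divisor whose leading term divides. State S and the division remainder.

S(g_1, g_5) = -x_1x_2 + 2x_1; remainder on division = 0.

lcm(LM(g_1), LM(g_5)) = x_1^2.
S = (lcm/LT(g_1))·g_1 − (lcm/LT(g_5))·g_5 = -x_1x_2 + 2x_1.
Reduce S modulo (g_1, g_2, g_3, g_4, g_5, g_6) in that order:
  leading term x_1x_2: subtract (2)·g_4 from -x_1x_2 + 2x_1 → 2x_1 + 2x_2 + 2
  leading term x_1: subtract (1)·g_5 from 2x_1 + 2x_2 + 2 → 0
The remainder is 0, so this S-polynomial contributes no new basis element.
This is the inner loop of Buchberger's algorithm — each nonzero remainder becomes a new basis element.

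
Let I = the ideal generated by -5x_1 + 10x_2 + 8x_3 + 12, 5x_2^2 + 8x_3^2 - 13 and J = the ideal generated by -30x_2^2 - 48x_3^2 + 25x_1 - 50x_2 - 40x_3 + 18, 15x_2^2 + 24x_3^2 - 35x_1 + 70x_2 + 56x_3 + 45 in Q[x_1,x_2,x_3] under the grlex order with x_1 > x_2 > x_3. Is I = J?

Equality of ideals is decidable: compute both reduced Gröbner bases (unique for the ordering) and check whether they agree.
Buchberger on the first generating set:
f_1 = -5x_1 + 10x_2 + 8x_3 + 12, LT = x_1.
f_2 = 5x_2^2 + 8x_3^2 - 13, LT = x_2^2.

S(f_1,f_2): leading monomials are coprime, so the S-polynomial reduces to 0 (Buchberger's first criterion).
Every S-polynomial of the final basis reduces to 0, so we have a Gröbner basis.
Inter-reduce: drop elements whose leading term is divisible by another's, tail-reduce, and make monic.
Reduced Gröbner basis: {x_2^2 + 8/5x_3^2 - 13/5, x_1 - 2x_2 - 8/5x_3 - 12/5}.

Buchberger on the second generating set:
h_1 = -30x_2^2 - 48x_3^2 + 25x_1 - 50x_2 - 40x_3 + 18, LT = x_2^2.
h_2 = 15x_2^2 + 24x_3^2 - 35x_1 + 70x_2 + 56x_3 + 45, LT = x_2^2.

S(h_1,h_2): lcm = x_2^2. S = 3/2x_1 - 3x_2 - 12/5x_3 - 18/5.
  leading term x_1: no divisor's leading term divides it; move 3/2x_1 to the remainder.
  leading term x_2: no divisor's leading term divides it; move -3x_2 to the remainder.
  leading term x_3: no divisor's leading term divides it; move -12/5x_3 to the remainder.
  leading term 1: no divisor's leading term divides it; move -18/5 to the remainder.
  remainder 3/2x_1 - 3x_2 - 12/5x_3 - 18/5 ≠ 0; add k_3 = 3/2x_1 - 3x_2 - 12/5x_3 - 18/5 to the basis.

S(h_1,k_3): leading monomials are coprime, so the S-polynomial reduces to 0 (Buchberger's first criterion).
S(h_2,k_3): leading monomials are coprime, so the S-polynomial reduces to 0 (Buchberger's first criterion).
Every S-polynomial of the final basis reduces to 0, so we have a Gröbner basis.
Inter-reduce: drop elements whose leading term is divisible by another's, tail-reduce, and make monic.
Reduced Gröbner basis: {x_2^2 + 8/5x_3^2 - 13/5, x_1 - 2x_2 - 8/5x_3 - 12/5}.

The two bases agree; hence the ideals are identical.

Yes, the ideals are equal.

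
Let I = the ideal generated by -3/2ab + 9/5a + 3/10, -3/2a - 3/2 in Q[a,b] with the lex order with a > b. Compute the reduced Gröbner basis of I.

G = {a + 1, b - 1}

The reduced Gröbner basis is the canonical form of the ideal for this ordering.

f_1 = -3/2ab + 9/5a + 3/10, LT = ab.
f_2 = -3/2a - 3/2, LT = a.

S(f_1,f_2): lcm = ab. S = -6/5a - b - 1/5.
  leading term a: subtract (4/5)·f_2 from -6/5a - b - 1/5 → -b + 1
  leading term b: no divisor's leading term divides it; move -b to the remainder.
  leading term 1: no divisor's leading term divides it; move 1 to the remainder.
  remainder -b + 1 ≠ 0; add g_3 = -b + 1 to the basis.

The other S-polynomials (S(f_1,g_3), S(f_2,g_3)) all reduce to 0 modulo the current basis, so we have a Gröbner basis.
Inter-reduce: drop elements whose leading term is divisible by another's, tail-reduce, and make monic.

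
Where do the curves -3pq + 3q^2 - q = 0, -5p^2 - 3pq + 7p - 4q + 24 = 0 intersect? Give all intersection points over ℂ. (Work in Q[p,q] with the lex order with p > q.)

{(-8/5, 0), (3, 0), (1/8 - sqrt(1641)/24, 11/24 - sqrt(1641)/24), (1/8 + sqrt(1641)/24, 11/24 + sqrt(1641)/24)}

Compute a lex Gröbner basis by Buchberger's algorithm.
f_1 = -3pq + 3q^2 - q, LT = pq.
f_2 = -5p^2 - 3pq + 7p - 4q + 24, LT = p^2.

S(f_1,f_2): lcm = p^2q. S = -8/5pq^2 + 26/15pq - 4/5q^2 + 24/5q.
  leading term pq^2: subtract (8/15q)·f_1 from -8/5pq^2 + 26/15pq - 4/5q^2 + 24/5q → 26/15pq - 8/5q^3 - 4/15q^2 + 24/5q
  leading term pq: subtract (-26/45)·f_1 from 26/15pq - 8/5q^3 - 4/15q^2 + 24/5q → -8/5q^3 + 22/15q^2 + 38/9q
  leading term q^3: no divisor's leading term divides it; move -8/5q^3 to the remainder.
  leading term q^2: no divisor's leading term divides it; move 22/15q^2 to the remainder.
  leading term q: no divisor's leading term divides it; move 38/9q to the remainder.
  remainder -8/5q^3 + 22/15q^2 + 38/9q ≠ 0; add h_3 = -8/5q^3 + 22/15q^2 + 38/9q to the basis.

S(f_1,h_3): lcm = pq^3. S = 11/12pq^2 + 95/36pq - q^4 + 1/3q^3.
  leading term pq^2: subtract (-11/36q)·f_1 from 11/12pq^2 + 95/36pq - q^4 + 1/3q^3 → 95/36pq - q^4 + 5/4q^3 - 11/36q^2
  leading term pq: subtract (-95/108)·f_1 from 95/36pq - q^4 + 5/4q^3 - 11/36q^2 → -q^4 + 5/4q^3 + 7/3q^2 - 95/108q
  leading term q^4: subtract (5/8q)·h_3 from -q^4 + 5/4q^3 + 7/3q^2 - 95/108q → 1/3q^3 - 11/36q^2 - 95/108q
  leading term q^3: subtract (-5/24)·h_3 from 1/3q^3 - 11/36q^2 - 95/108q → 0
  remainder 0.

S(f_2,h_3): leading monomials are coprime, so the S-polynomial reduces to 0 (Buchberger's first criterion).
Every S-polynomial of the final basis reduces to 0, so we have a Gröbner basis.
Inter-reduce: drop elements whose leading term is divisible by another's, tail-reduce, and make monic.
Reduced Gröbner basis: {p^2 - 7/5p + 3/5q^2 + 3/5q - 24/5, pq - q^2 + 1/3q, q^3 - 11/12q^2 - 95/36q}.

From the last basis element, q^3 - 11/12q^2 - 95/36q = 0, so q takes values in {0, 11/24 - sqrt(1641)/24, 11/24 + sqrt(1641)/24}. Each choice, substituted upward through the basis, yields the corresponding point(s) of the solution set.
  q = 0: the earlier basis element becomes p^2 - 7/5p - 24/5 = 0, giving p = -8/5, 3 — points (-8/5, 0), (3, 0).
  q = 11/24 - sqrt(1641)/24: the earlier basis elements become p**2 - 7*p/5 - 1291/480 - 23*sqrt(1641)/480 = 0; -sqrt(1641)*p/24 + 11*p/24 - 93/32 + 7*sqrt(1641)/288 = 0, giving p = 1/8 - sqrt(1641)/24 — point (1/8 - sqrt(1641)/24, 11/24 - sqrt(1641)/24).
  q = 11/24 + sqrt(1641)/24: the earlier basis elements become p**2 - 7*p/5 - 1291/480 + 23*sqrt(1641)/480 = 0; 11*p/24 + sqrt(1641)*p/24 - 93/32 - 7*sqrt(1641)/288 = 0, giving p = 1/8 + sqrt(1641)/24 — point (1/8 + sqrt(1641)/24, 11/24 + sqrt(1641)/24).
Each listed point satisfies every original equation (direct substitution).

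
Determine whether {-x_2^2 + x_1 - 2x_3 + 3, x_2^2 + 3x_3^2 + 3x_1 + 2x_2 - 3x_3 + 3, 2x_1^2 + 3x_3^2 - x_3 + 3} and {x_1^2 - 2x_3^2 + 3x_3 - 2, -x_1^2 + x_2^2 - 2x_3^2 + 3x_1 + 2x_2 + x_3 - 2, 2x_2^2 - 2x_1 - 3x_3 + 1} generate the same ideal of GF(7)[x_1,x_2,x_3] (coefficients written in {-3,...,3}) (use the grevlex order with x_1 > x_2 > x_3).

Since reduced Gröbner bases are canonical representatives of ideals under a given ordering, it suffices to compute and compare them.
Buchberger on the first generating set:
f_1 = -x_2^2 + x_1 - 2x_3 + 3, LT = x_2^2.
f_2 = x_2^2 + 3x_3^2 + 3x_1 + 2x_2 - 3x_3 + 3, LT = x_2^2.
f_3 = 2x_1^2 + 3x_3^2 - x_3 + 3, LT = x_1^2.

S(f_1,f_2): lcm = x_2^2. S = -3x_3^2 + 3x_1 - 2x_2 - 2x_3 + 1.
  leading term x_3^2: no divisor's leading term divides it; move -3x_3^2 to the remainder.
  leading term x_1: no divisor's leading term divides it; move 3x_1 to the remainder.
  leading term x_2: no divisor's leading term divides it; move -2x_2 to the remainder.
  leading term x_3: no divisor's leading term divides it; move -2x_3 to the remainder.
  leading term 1: no divisor's leading term divides it; move 1 to the remainder.
  remainder -3x_3^2 + 3x_1 - 2x_2 - 2x_3 + 1 ≠ 0; add g_4 = -3x_3^2 + 3x_1 - 2x_2 - 2x_3 + 1 to the basis.

S(f_1,f_3): leading monomials are coprime, so the S-polynomial reduces to 0 (Buchberger's first criterion).
S(f_2,f_3): leading monomials are coprime, so the S-polynomial reduces to 0 (Buchberger's first criterion).
S(f_1,g_4): leading monomials are coprime, so the S-polynomial reduces to 0 (Buchberger's first criterion).
S(f_2,g_4): leading monomials are coprime, so the S-polynomial reduces to 0 (Buchberger's first criterion).
S(f_3,g_4): leading monomials are coprime, so the S-polynomial reduces to 0 (Buchberger's first criterion).
Every S-polynomial of the final basis reduces to 0, so we have a Gröbner basis.
Inter-reduce: drop elements whose leading term is divisible by another's, tail-reduce, and make monic.
Reduced Gröbner basis: {x_1^2 - 2x_1 - x_2 + 2x_3 + 2, x_2^2 - x_1 + 2x_3 - 3, x_3^2 - x_1 + 3x_2 + 3x_3 + 2}.

Buchberger on the second generating set:
h_1 = x_1^2 - 2x_3^2 + 3x_3 - 2, LT = x_1^2.
h_2 = -x_1^2 + x_2^2 - 2x_3^2 + 3x_1 + 2x_2 + x_3 - 2, LT = x_1^2.
h_3 = 2x_2^2 - 2x_1 - 3x_3 + 1, LT = x_2^2.

S(h_1,h_2): lcm = x_1^2. S = x_2^2 + 3x_3^2 + 3x_1 + 2x_2 - 3x_3 + 3.
  leading term x_2^2: subtract (-3)·h_3 from x_2^2 + 3x_3^2 + 3x_1 + 2x_2 - 3x_3 + 3 → 3x_3^2 - 3x_1 + 2x_2 + 2x_3 - 1
  leading term x_3^2: no divisor's leading term divides it; move 3x_3^2 to the remainder.
  leading term x_1: no divisor's leading term divides it; move -3x_1 to the remainder.
  leading term x_2: no divisor's leading term divides it; move 2x_2 to the remainder.
  leading term x_3: no divisor's leading term divides it; move 2x_3 to the remainder.
  leading term 1: no divisor's leading term divides it; move -1 to the remainder.
  remainder 3x_3^2 - 3x_1 + 2x_2 + 2x_3 - 1 ≠ 0; add k_4 = 3x_3^2 - 3x_1 + 2x_2 + 2x_3 - 1 to the basis.

S(h_1,h_3): leading monomials are coprime, so the S-polynomial reduces to 0 (Buchberger's first criterion).
S(h_2,h_3): leading monomials are coprime, so the S-polynomial reduces to 0 (Buchberger's first criterion).
S(h_1,k_4): leading monomials are coprime, so the S-polynomial reduces to 0 (Buchberger's first criterion).
S(h_2,k_4): leading monomials are coprime, so the S-polynomial reduces to 0 (Buchberger's first criterion).
S(h_3,k_4): leading monomials are coprime, so the S-polynomial reduces to 0 (Buchberger's first criterion).
Every S-polynomial of the final basis reduces to 0, so we have a Gröbner basis.
Inter-reduce: drop elements whose leading term is divisible by another's, tail-reduce, and make monic.
Reduced Gröbner basis: {x_1^2 - 2x_1 - x_2 + 2x_3 + 2, x_2^2 - x_1 + 2x_3 - 3, x_3^2 - x_1 + 3x_2 + 3x_3 + 2}.

Same reduced basis, so the two generating sets span the same ideal.

Yes, the ideals are equal.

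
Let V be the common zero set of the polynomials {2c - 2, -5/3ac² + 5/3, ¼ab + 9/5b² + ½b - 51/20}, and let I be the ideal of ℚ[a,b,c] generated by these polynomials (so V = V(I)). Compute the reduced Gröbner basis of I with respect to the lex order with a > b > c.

f_1 = 2c - 2, LT = c.
f_2 = -5/3ac² + 5/3, LT = ac².
f_3 = ¼ab + 9/5b² + ½b - 51/20, LT = ab.

S(f_1,f_2): lcm = ac². S = -ac + 1.
  leading term ac: subtract (-½a)·f_1 from -ac + 1 → -a + 1
  leading term a: no divisor's leading term divides it; move -a to the remainder.
  leading term 1: no divisor's leading term divides it; move 1 to the remainder.
  remainder -a + 1 ≠ 0; add g_4 = -a + 1 to the basis.

S(f_1,f_3): leading monomials are coprime, so the S-polynomial reduces to 0 (Buchberger's first criterion).
S(f_2,f_3): lcm = abc². S = -36/5b²c² - 2bc² - b + 51/5c².
  leading term b²c²: subtract (-18/5b²c)·f_1 from -36/5b²c² - 2bc² - b + 51/5c² → -36/5b²c - 2bc² - b + 51/5c²
  leading term b²c: subtract (-18/5b²)·f_1 from -36/5b²c - 2bc² - b + 51/5c² → -36/5b² - 2bc² - b + 51/5c²
  leading term b²: no divisor's leading term divides it; move -36/5b² to the remainder.
  leading term bc²: subtract (-bc)·f_1 from -2bc² - b + 51/5c² → -2bc - b + 51/5c²
  leading term bc: subtract (-b)·f_1 from -2bc - b + 51/5c² → -3b + 51/5c²
  leading term b: no divisor's leading term divides it; move -3b to the remainder.
  leading term c²: subtract (51/10c)·f_1 from 51/5c² → 51/5c
  leading term c: subtract (51/10)·f_1 from 51/5c → 51/5
  leading term 1: no divisor's leading term divides it; move 51/5 to the remainder.
  remainder -36/5b² - 3b + 51/5 ≠ 0; add g_5 = -36/5b² - 3b + 51/5 to the basis.

S(f_1,g_4): leading monomials are coprime, so the S-polynomial reduces to 0 (Buchberger's first criterion).
S(f_2,g_4): lcm = ac². S = c² - 1.
  leading term c²: subtract (½c)·f_1 from c² - 1 → c - 1
  leading term c: subtract (½)·f_1 from c - 1 → 0
  remainder 0.

S(f_3,g_4): lcm = ab. S = 36/5b² + 3b - 51/5.
  leading term b²: subtract (-1)·g_5 from 36/5b² + 3b - 51/5 → 0
  remainder 0.

S(f_1,g_5): leading monomials are coprime, so the S-polynomial reduces to 0 (Buchberger's first criterion).
S(f_2,g_5): leading monomials are coprime, so the S-polynomial reduces to 0 (Buchberger's first criterion).
S(f_3,g_5): lcm = ab². S = -5/12ab + 17/12a + 36/5b³ + 2b² - 51/5b.
  leading term ab: subtract (-5/3)·f_3 from -5/12ab + 17/12a + 36/5b³ + 2b² - 51/5b → 17/12a + 36/5b³ + 5b² - 281/30b - 17/4
  leading term a: subtract (-17/12)·g_4 from 17/12a + 36/5b³ + 5b² - 281/30b - 17/4 → 36/5b³ + 5b² - 281/30b - 17/6
  leading term b³: subtract (-b)·g_5 from 36/5b³ + 5b² - 281/30b - 17/6 → 2b² + ⅚b - 17/6
  leading term b²: subtract (-5/18)·g_5 from 2b² + ⅚b - 17/6 → 0
  remainder 0.

S(g_4,g_5): leading monomials are coprime, so the S-polynomial reduces to 0 (Buchberger's first criterion).
Every S-polynomial of the final basis reduces to 0, so we have a Gröbner basis.
Inter-reduce: drop elements whose leading term is divisible by another's, tail-reduce, and make monic.

G = {a - 1, b² + 5/12b - 17/12, c - 1}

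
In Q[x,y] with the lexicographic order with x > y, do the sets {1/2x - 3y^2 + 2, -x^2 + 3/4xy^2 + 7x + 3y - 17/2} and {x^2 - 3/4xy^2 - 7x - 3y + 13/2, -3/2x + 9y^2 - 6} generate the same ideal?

No, the ideals differ.

Two ideals are equal iff their reduced Gröbner bases coincide (the reduced basis is unique for a fixed ordering).
Buchberger on the first generating set:
f_1 = 1/2x - 3y^2 + 2, LT = x.
f_2 = -x^2 + 3/4xy^2 + 7x + 3y - 17/2, LT = x^2.

S(f_1,f_2): lcm = x^2. S = -21/4xy^2 + 11x + 3y - 17/2.
  leading term xy^2: subtract (-21/2y^2)·f_1 from -21/4xy^2 + 11x + 3y - 17/2 → 11x - 63/2y^4 + 21y^2 + 3y - 17/2
  leading term x: subtract (22)·f_1 from 11x - 63/2y^4 + 21y^2 + 3y - 17/2 → -63/2y^4 + 87y^2 + 3y - 105/2
  leading term y^4: no divisor's leading term divides it; move -63/2y^4 to the remainder.
  leading term y^2: no divisor's leading term divides it; move 87y^2 to the remainder.
  leading term y: no divisor's leading term divides it; move 3y to the remainder.
  leading term 1: no divisor's leading term divides it; move -105/2 to the remainder.
  remainder -63/2y^4 + 87y^2 + 3y - 105/2 ≠ 0; add g_3 = -63/2y^4 + 87y^2 + 3y - 105/2 to the basis.

The other S-polynomials (S(f_1,g_3), S(f_2,g_3)) all reduce to 0 modulo the current basis, so we have a Gröbner basis.
Inter-reduce: drop elements whose leading term is divisible by another's, tail-reduce, and make monic.
Reduced Gröbner basis: {x - 6y^2 + 4, y^4 - 58/21y^2 - 2/21y + 5/3}.

Buchberger on the second generating set:
h_1 = x^2 - 3/4xy^2 - 7x - 3y + 13/2, LT = x^2.
h_2 = -3/2x + 9y^2 - 6, LT = x.

S(h_1,h_2): lcm = x^2. S = 21/4xy^2 - 11x - 3y + 13/2.
  leading term xy^2: subtract (-7/2y^2)·h_2 from 21/4xy^2 - 11x - 3y + 13/2 → -11x + 63/2y^4 - 21y^2 - 3y + 13/2
  leading term x: subtract (22/3)·h_2 from -11x + 63/2y^4 - 21y^2 - 3y + 13/2 → 63/2y^4 - 87y^2 - 3y + 101/2
  leading term y^4: no divisor's leading term divides it; move 63/2y^4 to the remainder.
  leading term y^2: no divisor's leading term divides it; move -87y^2 to the remainder.
  leading term y: no divisor's leading term divides it; move -3y to the remainder.
  leading term 1: no divisor's leading term divides it; move 101/2 to the remainder.
  remainder 63/2y^4 - 87y^2 - 3y + 101/2 ≠ 0; add k_3 = 63/2y^4 - 87y^2 - 3y + 101/2 to the basis.

The other S-polynomials (S(h_1,k_3), S(h_2,k_3)) all reduce to 0 modulo the current basis, so we have a Gröbner basis.
Inter-reduce: drop elements whose leading term is divisible by another's, tail-reduce, and make monic.
Reduced Gröbner basis: {x - 6y^2 + 4, y^4 - 58/21y^2 - 2/21y + 101/63}.

The bases are distinct; the ideals are different.
The choice of monomial ordering does not affect the verdict — as long as both bases are computed under the same ordering, their equality decides ideal equality.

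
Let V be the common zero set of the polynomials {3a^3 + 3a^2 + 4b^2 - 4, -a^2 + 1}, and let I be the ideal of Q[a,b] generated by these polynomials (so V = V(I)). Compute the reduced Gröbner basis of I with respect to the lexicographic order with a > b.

Buchberger's algorithm terminates because the ascending chain of leading-term ideals stabilizes.

f_1 = 3a^3 + 3a^2 + 4b^2 - 4, LT = a^3.
f_2 = -a^2 + 1, LT = a^2.

S(f_1,f_2): lcm = a^3. S = a^2 + a + 4/3b^2 - 4/3.
  leading term a^2: subtract (-1)·f_2 from a^2 + a + 4/3b^2 - 4/3 → a + 4/3b^2 - 1/3
  leading term a: no divisor's leading term divides it; move a to the remainder.
  leading term b^2: no divisor's leading term divides it; move 4/3b^2 to the remainder.
  leading term 1: no divisor's leading term divides it; move -1/3 to the remainder.
  remainder a + 4/3b^2 - 1/3 ≠ 0; add g_3 = a + 4/3b^2 - 1/3 to the basis.

S(f_2,g_3): lcm = a^2. S = -4/3ab^2 + 1/3a - 1.
  leading term ab^2: subtract (-4/3b^2)·g_3 from -4/3ab^2 + 1/3a - 1 → 1/3a + 16/9b^4 - 4/9b^2 - 1
  leading term a: subtract (1/3)·g_3 from 1/3a + 16/9b^4 - 4/9b^2 - 1 → 16/9b^4 - 8/9b^2 - 8/9
  leading term b^4: no divisor's leading term divides it; move 16/9b^4 to the remainder.
  leading term b^2: no divisor's leading term divides it; move -8/9b^2 to the remainder.
  leading term 1: no divisor's leading term divides it; move -8/9 to the remainder.
  remainder 16/9b^4 - 8/9b^2 - 8/9 ≠ 0; add g_4 = 16/9b^4 - 8/9b^2 - 8/9 to the basis.

The other S-polynomials (S(f_1,g_3), S(f_1,g_4), S(f_2,g_4), S(g_3,g_4)) all reduce to 0 modulo the current basis, so we have a Gröbner basis.
Inter-reduce: drop elements whose leading term is divisible by another's, tail-reduce, and make monic.

G = {a + 4/3b^2 - 1/3, b^4 - 1/2b^2 - 1/2}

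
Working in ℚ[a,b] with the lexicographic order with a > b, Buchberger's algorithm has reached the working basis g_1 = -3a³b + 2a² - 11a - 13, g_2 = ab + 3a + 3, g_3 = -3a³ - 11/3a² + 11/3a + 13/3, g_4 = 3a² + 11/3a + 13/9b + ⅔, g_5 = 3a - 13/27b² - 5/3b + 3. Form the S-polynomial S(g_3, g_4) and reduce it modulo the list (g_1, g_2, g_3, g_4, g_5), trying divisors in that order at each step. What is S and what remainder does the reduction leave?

lcm(LM(g_3), LM(g_4)) = a³.
S = (lcm/LT(g_3))·g_3 − (lcm/LT(g_4))·g_4 = -13/27ab - 13/9a - 13/9.
Reduce S modulo (g_1, g_2, g_3, g_4, g_5) in that order:
  leading term ab: subtract (-13/27)·g_2 from -13/27ab - 13/9a - 13/9 → 0
The remainder is 0, so this S-polynomial contributes no new basis element.

S(g_3, g_4) = -13/27ab - 13/9a - 13/9; remainder on division = 0.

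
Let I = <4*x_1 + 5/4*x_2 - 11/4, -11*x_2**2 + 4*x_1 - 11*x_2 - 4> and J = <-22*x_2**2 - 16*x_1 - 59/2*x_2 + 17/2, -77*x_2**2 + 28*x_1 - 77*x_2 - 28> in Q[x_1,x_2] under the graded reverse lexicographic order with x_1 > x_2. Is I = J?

Equality of ideals is decidable: compute both reduced Gröbner bases (unique for the ordering) and check whether they agree.
Buchberger on the first generating set:
f_1 = 4*x_1 + 5/4*x_2 - 11/4, LT = x_1.
f_2 = -11*x_2**2 + 4*x_1 - 11*x_2 - 4, LT = x_2**2.

The S-polynomials (S(f_1,f_2)) all reduce to 0 modulo the current basis, so we have a Gröbner basis.
Inter-reduce: drop elements whose leading term is divisible by another's, tail-reduce, and make monic.
Reduced Gröbner basis: {x_2**2 + 49/44*x_2 + 5/44, x_1 + 5/16*x_2 - 11/16}.

Buchberger on the second generating set:
h_1 = -22*x_2**2 - 16*x_1 - 59/2*x_2 + 17/2, LT = x_2**2.
h_2 = -77*x_2**2 + 28*x_1 - 77*x_2 - 28, LT = x_2**2.

S(h_1,h_2): lcm = x_2**2. S = 12/11*x_1 + 15/44*x_2 - 3/4.
  leading term x_1: no divisor's leading term divides it; move 12/11*x_1 to the remainder.
  leading term x_2: no divisor's leading term divides it; move 15/44*x_2 to the remainder.
  leading term 1: no divisor's leading term divides it; move -3/4 to the remainder.
  remainder 12/11*x_1 + 15/44*x_2 - 3/4 ≠ 0; add k_3 = 12/11*x_1 + 15/44*x_2 - 3/4 to the basis.

The other S-polynomials (S(h_1,k_3), S(h_2,k_3)) all reduce to 0 modulo the current basis, so we have a Gröbner basis.
Inter-reduce: drop elements whose leading term is divisible by another's, tail-reduce, and make monic.
Reduced Gröbner basis: {x_2**2 + 49/44*x_2 + 5/44, x_1 + 5/16*x_2 - 11/16}.

Same reduced basis, so the two generating sets span the same ideal.
The choice of monomial ordering does not affect the verdict — as long as both bases are computed under the same ordering, their equality decides ideal equality.

Yes, the ideals are equal.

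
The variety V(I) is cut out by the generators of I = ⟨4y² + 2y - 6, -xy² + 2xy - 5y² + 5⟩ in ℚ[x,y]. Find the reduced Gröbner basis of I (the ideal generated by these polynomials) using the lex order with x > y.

G = {x - 10/21y + 10/21, y² + ½y - 3/2}

This is the nonlinear analogue of row-reducing a linear system.

f_1 = 4y² + 2y - 6, LT = y².
f_2 = -xy² + 2xy - 5y² + 5, LT = xy².

S(f_1,f_2): lcm = xy². S = 5/2xy - 3/2x - 5y² + 5.
  leading term xy: no divisor's leading term divides it; move 5/2xy to the remainder.
  leading term x: no divisor's leading term divides it; move -3/2x to the remainder.
  leading term y²: subtract (-5/4)·f_1 from -5y² + 5 → 5/2y - 5/2
  leading term y: no divisor's leading term divides it; move 5/2y to the remainder.
  leading term 1: no divisor's leading term divides it; move -5/2 to the remainder.
  remainder 5/2xy - 3/2x + 5/2y - 5/2 ≠ 0; add g_3 = 5/2xy - 3/2x + 5/2y - 5/2 to the basis.

S(f_1,g_3): lcm = xy². S = 11/10xy - 3/2x - y² + y.
  leading term xy: subtract (11/25)·g_3 from 11/10xy - 3/2x - y² + y → -21/25x - y² - 1/10y + 11/10
  leading term x: no divisor's leading term divides it; move -21/25x to the remainder.
  leading term y²: subtract (-¼)·f_1 from -y² - 1/10y + 11/10 → ⅖y - ⅖
  leading term y: no divisor's leading term divides it; move ⅖y to the remainder.
  leading term 1: no divisor's leading term divides it; move -⅖ to the remainder.
  remainder -21/25x + ⅖y - ⅖ ≠ 0; add g_4 = -21/25x + ⅖y - ⅖ to the basis.

The other S-polynomials (S(f_2,g_3), S(f_1,g_4), S(f_2,g_4), S(g_3,g_4)) all reduce to 0 modulo the current basis, so we have a Gröbner basis.
Inter-reduce: drop elements whose leading term is divisible by another's, tail-reduce, and make monic.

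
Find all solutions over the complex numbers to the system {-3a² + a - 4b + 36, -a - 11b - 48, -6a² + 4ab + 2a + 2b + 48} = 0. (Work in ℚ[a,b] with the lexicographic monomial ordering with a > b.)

{(-4, -4)}

Compute a lex Gröbner basis by Buchberger's algorithm.
f_1 = -3a² + a - 4b + 36, LT = a².
f_2 = -a - 11b - 48, LT = a.
f_3 = -6a² + 4ab + 2a + 2b + 48, LT = a².

S(f_1,f_2): lcm = a². S = -11ab - 145/3a + 4/3b - 12.
  reduce S modulo (f_1, f_2, f_3):
  remainder 121b² + 1061b + 2308 ≠ 0; add h_4 = 121b² + 1061b + 2308 to the basis.

S(f_1,f_3): lcm = a². S = ⅔ab + 5/3b - 4.
  reduce S modulo (f_1, f_2, f_3, h_4):
  remainder 1121/33b + 4484/33 ≠ 0; add h_5 = 1121/33b + 4484/33 to the basis.

The other S-polynomials (S(f_2,f_3), S(f_1,h_4), S(f_2,h_4), S(f_3,h_4), S(f_1,h_5), S(f_2,h_5), S(f_3,h_5), S(h_4,h_5)) all reduce to 0 modulo the current basis, so we have a Gröbner basis.
Inter-reduce: drop elements whose leading term is divisible by another's, tail-reduce, and make monic.
Reduced Gröbner basis: {a + 4, b + 4}.

A lex Gröbner basis eliminates variables successively. Here b + 4 depends only on b, with roots {-4}; lifting each root through the earlier basis elements recovers the full solutions.
  b = -4: the earlier basis element becomes a + 4 = 0, giving a = -4 — point (-4, -4).
A lex Gröbner basis triangularizes the system, enabling back-substitution.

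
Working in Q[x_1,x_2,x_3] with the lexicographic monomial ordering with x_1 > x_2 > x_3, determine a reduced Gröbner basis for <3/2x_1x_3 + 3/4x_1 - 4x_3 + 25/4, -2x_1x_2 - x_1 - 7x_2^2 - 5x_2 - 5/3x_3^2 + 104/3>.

G = {x_1x_2 + 1/2x_1 + 7/2x_2^2 + 5/2x_2 + 5/6x_3^2 - 52/3, x_1x_3 + 1/2x_1 - 8/3x_3 + 25/6, x_2^2x_3 + 1/2x_2^2 + 31/21x_2x_3 - 5/6x_2 + 5/21x_3^3 + 5/42x_3^2 - 32/7x_3 - 43/14}

f_1 = 3/2x_1x_3 + 3/4x_1 - 4x_3 + 25/4, LT = x_1x_3.
f_2 = -2x_1x_2 - x_1 - 7x_2^2 - 5x_2 - 5/3x_3^2 + 104/3, LT = x_1x_2.

S(f_1,f_2): lcm = x_1x_2x_3. S = 1/2x_1x_2 - 1/2x_1x_3 - 7/2x_2^2x_3 - 31/6x_2x_3 + 25/6x_2 - 5/6x_3^3 + 52/3x_3.
  leading term x_1x_2: subtract (-1/4)·f_2 from 1/2x_1x_2 - 1/2x_1x_3 - 7/2x_2^2x_3 - 31/6x_2x_3 + 25/6x_2 - 5/6x_3^3 + 52/3x_3 → -1/2x_1x_3 - 1/4x_1 - 7/2x_2^2x_3 - 7/4x_2^2 - 31/6x_2x_3 + 35/12x_2 - 5/6x_3^3 - 5/12x_3^2 + 52/3x_3 + 26/3
  leading term x_1x_3: subtract (-1/3)·f_1 from -1/2x_1x_3 - 1/4x_1 - 7/2x_2^2x_3 - 7/4x_2^2 - 31/6x_2x_3 + 35/12x_2 - 5/6x_3^3 - 5/12x_3^2 + 52/3x_3 + 26/3 → -7/2x_2^2x_3 - 7/4x_2^2 - 31/6x_2x_3 + 35/12x_2 - 5/6x_3^3 - 5/12x_3^2 + 16x_3 + 43/4
  leading term x_2^2x_3: no divisor's leading term divides it; move -7/2x_2^2x_3 to the remainder.
  leading term x_2^2: no divisor's leading term divides it; move -7/4x_2^2 to the remainder.
  leading term x_2x_3: no divisor's leading term divides it; move -31/6x_2x_3 to the remainder.
  leading term x_2: no divisor's leading term divides it; move 35/12x_2 to the remainder.
  leading term x_3^3: no divisor's leading term divides it; move -5/6x_3^3 to the remainder.
  leading term x_3^2: no divisor's leading term divides it; move -5/12x_3^2 to the remainder.
  leading term x_3: no divisor's leading term divides it; move 16x_3 to the remainder.
  leading term 1: no divisor's leading term divides it; move 43/4 to the remainder.
  remainder -7/2x_2^2x_3 - 7/4x_2^2 - 31/6x_2x_3 + 35/12x_2 - 5/6x_3^3 - 5/12x_3^2 + 16x_3 + 43/4 ≠ 0; add g_3 = -7/2x_2^2x_3 - 7/4x_2^2 - 31/6x_2x_3 + 35/12x_2 - 5/6x_3^3 - 5/12x_3^2 + 16x_3 + 43/4 to the basis.

The other S-polynomials (S(f_1,g_3), S(f_2,g_3)) all reduce to 0 modulo the current basis, so we have a Gröbner basis.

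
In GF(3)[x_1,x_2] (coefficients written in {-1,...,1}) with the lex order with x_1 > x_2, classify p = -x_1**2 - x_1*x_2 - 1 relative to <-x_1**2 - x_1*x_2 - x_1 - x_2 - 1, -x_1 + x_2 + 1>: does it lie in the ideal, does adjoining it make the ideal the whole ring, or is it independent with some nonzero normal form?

First compute the reduced Gröbner basis of I by Buchberger's algorithm.
f_1 = -x_1**2 - x_1*x_2 - x_1 - x_2 - 1, LT = x_1**2.
f_2 = -x_1 + x_2 + 1, LT = x_1.

S(f_1,f_2): lcm = x_1**2. S = -x_1*x_2 - x_1 + x_2 + 1.
  reduce S modulo (f_1, f_2):
  remainder -x_2**2 - x_2 ≠ 0; add h_3 = -x_2**2 - x_2 to the basis.

The other S-polynomials (S(f_1,h_3), S(f_2,h_3)) all reduce to 0 modulo the current basis, so we have a Gröbner basis.
Inter-reduce: drop elements whose leading term is divisible by another's, tail-reduce, and make monic.
Reduced Gröbner basis: {x_1 - x_2 - 1, x_2**2 + x_2}.
Label its elements g_1 = x_1 - x_2 - 1, g_2 = x_2**2 + x_2.

Reduce p = -x_1**2 - x_1*x_2 - 1 modulo G:
  leading term x_1**2: subtract (-x_1)·g_1 from -x_1**2 - x_1*x_2 - 1 → x_1*x_2 - x_1 - 1
  leading term x_1*x_2: subtract (x_2)·g_1 from x_1*x_2 - x_1 - 1 → -x_1 + x_2**2 + x_2 - 1
  leading term x_1: subtract (-1)·g_1 from -x_1 + x_2**2 + x_2 - 1 → x_2**2 + 1
  leading term x_2**2: subtract (1)·g_2 from x_2**2 + 1 → -x_2 + 1
  leading term x_2: no divisor's leading term divides it; move -x_2 to the remainder.
  leading term 1: no divisor's leading term divides it; move 1 to the remainder.
  normal form = -x_2 + 1.
The normal form is nonzero, so p ∉ I. Since p minus its normal form lies in I, I + (p) = I + (r) where r = -x_2 + 1; decide whether this ideal is the whole ring.
Run Buchberger on G together with r (pairs among the g_i already reduce to 0 since G is a Gröbner basis):
g_1 = x_1 - x_2 - 1, LT = x_1.
g_2 = x_2**2 + x_2, LT = x_2**2.
r = -x_2 + 1, LT = x_2.

S(g_2,r): lcm = x_2**2. S = -x_2.
  reduce S modulo (g_1, g_2, r):
  remainder -1 ≠ 0; add m_4 = -1 to the basis.

The other S-polynomials (S(g_1,g_2), S(g_1,r), S(g_1,m_4), S(g_2,m_4), S(r,m_4)) all reduce to 0 modulo the current basis, so we have a Gröbner basis.
Inter-reduce: drop elements whose leading term is divisible by another's, tail-reduce, and make monic.
Reduced Gröbner basis: {1}.
The reduced Gröbner basis of I + (p) is {1}: the ideal is the whole ring, so the enlarged system has no common solution — adjoining p is inconsistent.

Adjoining -x_1**2 - x_1*x_2 - 1 makes the ideal the whole ring: the system is inconsistent.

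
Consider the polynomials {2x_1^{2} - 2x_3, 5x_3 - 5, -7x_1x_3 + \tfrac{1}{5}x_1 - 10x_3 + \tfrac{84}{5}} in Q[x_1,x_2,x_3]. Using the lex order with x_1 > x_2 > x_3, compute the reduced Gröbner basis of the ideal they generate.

f_1 = 2x_1^{2} - 2x_3, LT = x_1^{2}.
f_2 = 5x_3 - 5, LT = x_3.
f_3 = -7x_1x_3 + \tfrac{1}{5}x_1 - 10x_3 + \tfrac{84}{5}, LT = x_1x_3.

S(f_1,f_3): lcm = x_1^{2}x_3. S = \tfrac{1}{35}x_1^{2} - \tfrac{10}{7}x_1x_3 + \tfrac{12}{5}x_1 - x_3^{2}.
  leading term x_1^{2}: subtract (\tfrac{1}{70})·f_1 from \tfrac{1}{35}x_1^{2} - \tfrac{10}{7}x_1x_3 + \tfrac{12}{5}x_1 - x_3^{2} → -\tfrac{10}{7}x_1x_3 + \tfrac{12}{5}x_1 - x_3^{2} + \tfrac{1}{35}x_3
  leading term x_1x_3: subtract (-\tfrac{2}{7}x_1)·f_2 from -\tfrac{10}{7}x_1x_3 + \tfrac{12}{5}x_1 - x_3^{2} + \tfrac{1}{35}x_3 → \tfrac{34}{35}x_1 - x_3^{2} + \tfrac{1}{35}x_3
  leading term x_1: no divisor's leading term divides it; move \tfrac{34}{35}x_1 to the remainder.
  leading term x_3^{2}: subtract (-\tfrac{1}{5}x_3)·f_2 from -x_3^{2} + \tfrac{1}{35}x_3 → -\tfrac{34}{35}x_3
  leading term x_3: subtract (-\tfrac{34}{175})·f_2 from -\tfrac{34}{35}x_3 → -\tfrac{34}{35}
  leading term 1: no divisor's leading term divides it; move -\tfrac{34}{35} to the remainder.
  remainder \tfrac{34}{35}x_1 - \tfrac{34}{35} ≠ 0; add g_4 = \tfrac{34}{35}x_1 - \tfrac{34}{35} to the basis.

The other S-polynomials (S(f_1,f_2), S(f_2,f_3), S(f_1,g_4), S(f_2,g_4), S(f_3,g_4)) all reduce to 0 modulo the current basis, so we have a Gröbner basis.
Inter-reduce: drop elements whose leading term is divisible by another's, tail-reduce, and make monic.

G = {x_1 - 1, x_3 - 1}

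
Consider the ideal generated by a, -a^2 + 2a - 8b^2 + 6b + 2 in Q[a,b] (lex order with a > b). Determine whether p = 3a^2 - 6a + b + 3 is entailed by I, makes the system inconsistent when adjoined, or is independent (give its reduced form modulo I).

First compute the reduced Gröbner basis of I by Buchberger's algorithm.
f_1 = a, LT = a.
f_2 = -a^2 + 2a - 8b^2 + 6b + 2, LT = a^2.

S(f_1,f_2): lcm = a^2. S = 2a - 8b^2 + 6b + 2.
  reduce S modulo (f_1, f_2):
  remainder -8b^2 + 6b + 2 ≠ 0; add h_3 = -8b^2 + 6b + 2 to the basis.

The other S-polynomials (S(f_1,h_3), S(f_2,h_3)) all reduce to 0 modulo the current basis, so we have a Gröbner basis.
Inter-reduce: drop elements whose leading term is divisible by another's, tail-reduce, and make monic.
Reduced Gröbner basis: {a, b^2 - 3/4b - 1/4}.
Label its elements g_1 = a, g_2 = b^2 - 3/4b - 1/4.

Reduce p = 3a^2 - 6a + b + 3 modulo G:
  leading term a^2: subtract (3a)·g_1 from 3a^2 - 6a + b + 3 → -6a + b + 3
  leading term a: subtract (-6)·g_1 from -6a + b + 3 → b + 3
  leading term b: no divisor's leading term divides it; move b to the remainder.
  leading term 1: no divisor's leading term divides it; move 3 to the remainder.
  normal form = b + 3.
The normal form is nonzero, so p ∉ I. Since p minus its normal form lies in I, I + (p) = I + (r) where r = b + 3; decide whether this ideal is the whole ring.
Run Buchberger on G together with r (pairs among the g_i already reduce to 0 since G is a Gröbner basis):
g_1 = a, LT = a.
g_2 = b^2 - 3/4b - 1/4, LT = b^2.
r = b + 3, LT = b.

S(g_2,r): lcm = b^2. S = -15/4b - 1/4.
  reduce S modulo (g_1, g_2, r):
  remainder 11 ≠ 0; add m_4 = 11 to the basis.

The other S-polynomials (S(g_1,g_2), S(g_1,r), S(g_1,m_4), S(g_2,m_4), S(r,m_4)) all reduce to 0 modulo the current basis, so we have a Gröbner basis.
Inter-reduce: drop elements whose leading term is divisible by another's, tail-reduce, and make monic.
Reduced Gröbner basis: {1}.
The reduced Gröbner basis of I + (p) is {1}: the ideal is the whole ring, so the enlarged system has no common solution — adjoining p is inconsistent.

Adjoining 3a^2 - 6a + b + 3 makes the ideal the whole ring: the system is inconsistent.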